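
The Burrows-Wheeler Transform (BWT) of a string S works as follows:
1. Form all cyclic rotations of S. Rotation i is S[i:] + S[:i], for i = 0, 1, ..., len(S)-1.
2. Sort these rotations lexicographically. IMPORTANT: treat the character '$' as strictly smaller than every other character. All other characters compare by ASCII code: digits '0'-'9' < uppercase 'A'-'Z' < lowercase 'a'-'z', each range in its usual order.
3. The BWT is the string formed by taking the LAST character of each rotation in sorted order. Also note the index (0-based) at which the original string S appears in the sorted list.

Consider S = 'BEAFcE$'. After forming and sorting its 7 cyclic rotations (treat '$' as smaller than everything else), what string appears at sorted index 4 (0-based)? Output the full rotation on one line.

Answer: EAFcE$B

Derivation:
All 7 rotations (rotation i = S[i:]+S[:i]):
  rot[0] = BEAFcE$
  rot[1] = EAFcE$B
  rot[2] = AFcE$BE
  rot[3] = FcE$BEA
  rot[4] = cE$BEAF
  rot[5] = E$BEAFc
  rot[6] = $BEAFcE
Sorted (with $ < everything):
  sorted[0] = $BEAFcE
  sorted[1] = AFcE$BE
  sorted[2] = BEAFcE$
  sorted[3] = E$BEAFc
  sorted[4] = EAFcE$B
  sorted[5] = FcE$BEA
  sorted[6] = cE$BEAF
sorted[4] = EAFcE$B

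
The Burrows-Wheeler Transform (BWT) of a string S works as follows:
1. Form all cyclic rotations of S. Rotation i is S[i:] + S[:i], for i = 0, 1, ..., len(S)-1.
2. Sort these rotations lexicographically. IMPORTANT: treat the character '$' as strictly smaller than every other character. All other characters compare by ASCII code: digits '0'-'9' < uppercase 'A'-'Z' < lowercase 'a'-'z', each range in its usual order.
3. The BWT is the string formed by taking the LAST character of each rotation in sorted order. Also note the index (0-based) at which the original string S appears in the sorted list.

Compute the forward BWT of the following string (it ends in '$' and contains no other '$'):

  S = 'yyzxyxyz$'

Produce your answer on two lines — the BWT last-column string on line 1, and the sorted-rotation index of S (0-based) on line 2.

Answer: zzyx$xyyy
4

Derivation:
All 9 rotations (rotation i = S[i:]+S[:i]):
  rot[0] = yyzxyxyz$
  rot[1] = yzxyxyz$y
  rot[2] = zxyxyz$yy
  rot[3] = xyxyz$yyz
  rot[4] = yxyz$yyzx
  rot[5] = xyz$yyzxy
  rot[6] = yz$yyzxyx
  rot[7] = z$yyzxyxy
  rot[8] = $yyzxyxyz
Sorted (with $ < everything):
  sorted[0] = $yyzxyxyz  (last char: 'z')
  sorted[1] = xyxyz$yyz  (last char: 'z')
  sorted[2] = xyz$yyzxy  (last char: 'y')
  sorted[3] = yxyz$yyzx  (last char: 'x')
  sorted[4] = yyzxyxyz$  (last char: '$')
  sorted[5] = yz$yyzxyx  (last char: 'x')
  sorted[6] = yzxyxyz$y  (last char: 'y')
  sorted[7] = z$yyzxyxy  (last char: 'y')
  sorted[8] = zxyxyz$yy  (last char: 'y')
Last column: zzyx$xyyy
Original string S is at sorted index 4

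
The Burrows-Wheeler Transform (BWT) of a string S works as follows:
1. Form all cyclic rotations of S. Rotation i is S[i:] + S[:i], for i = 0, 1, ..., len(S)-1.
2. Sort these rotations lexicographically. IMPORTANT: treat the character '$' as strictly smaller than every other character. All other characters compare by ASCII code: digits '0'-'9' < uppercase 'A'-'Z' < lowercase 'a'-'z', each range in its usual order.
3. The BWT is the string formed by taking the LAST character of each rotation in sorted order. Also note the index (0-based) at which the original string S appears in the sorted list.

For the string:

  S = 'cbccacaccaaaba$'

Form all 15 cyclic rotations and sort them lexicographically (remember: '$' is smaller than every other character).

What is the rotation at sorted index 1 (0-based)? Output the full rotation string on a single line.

All 15 rotations (rotation i = S[i:]+S[:i]):
  rot[0] = cbccacaccaaaba$
  rot[1] = bccacaccaaaba$c
  rot[2] = ccacaccaaaba$cb
  rot[3] = cacaccaaaba$cbc
  rot[4] = acaccaaaba$cbcc
  rot[5] = caccaaaba$cbcca
  rot[6] = accaaaba$cbccac
  rot[7] = ccaaaba$cbccaca
  rot[8] = caaaba$cbccacac
  rot[9] = aaaba$cbccacacc
  rot[10] = aaba$cbccacacca
  rot[11] = aba$cbccacaccaa
  rot[12] = ba$cbccacaccaaa
  rot[13] = a$cbccacaccaaab
  rot[14] = $cbccacaccaaaba
Sorted (with $ < everything):
  sorted[0] = $cbccacaccaaaba
  sorted[1] = a$cbccacaccaaab
  sorted[2] = aaaba$cbccacacc
  sorted[3] = aaba$cbccacacca
  sorted[4] = aba$cbccacaccaa
  sorted[5] = acaccaaaba$cbcc
  sorted[6] = accaaaba$cbccac
  sorted[7] = ba$cbccacaccaaa
  sorted[8] = bccacaccaaaba$c
  sorted[9] = caaaba$cbccacac
  sorted[10] = cacaccaaaba$cbc
  sorted[11] = caccaaaba$cbcca
  sorted[12] = cbccacaccaaaba$
  sorted[13] = ccaaaba$cbccaca
  sorted[14] = ccacaccaaaba$cb
sorted[1] = a$cbccacaccaaab

Answer: a$cbccacaccaaab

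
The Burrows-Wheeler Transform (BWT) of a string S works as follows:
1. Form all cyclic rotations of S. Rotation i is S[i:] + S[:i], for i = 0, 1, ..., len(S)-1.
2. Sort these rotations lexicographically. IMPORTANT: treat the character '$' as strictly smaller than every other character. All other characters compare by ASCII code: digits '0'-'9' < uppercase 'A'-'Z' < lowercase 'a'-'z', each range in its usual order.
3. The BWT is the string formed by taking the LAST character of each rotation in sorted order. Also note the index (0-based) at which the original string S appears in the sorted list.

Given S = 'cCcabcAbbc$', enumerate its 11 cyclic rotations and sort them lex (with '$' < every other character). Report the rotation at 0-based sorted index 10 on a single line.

Answer: cabcAbbc$cC

Derivation:
All 11 rotations (rotation i = S[i:]+S[:i]):
  rot[0] = cCcabcAbbc$
  rot[1] = CcabcAbbc$c
  rot[2] = cabcAbbc$cC
  rot[3] = abcAbbc$cCc
  rot[4] = bcAbbc$cCca
  rot[5] = cAbbc$cCcab
  rot[6] = Abbc$cCcabc
  rot[7] = bbc$cCcabcA
  rot[8] = bc$cCcabcAb
  rot[9] = c$cCcabcAbb
  rot[10] = $cCcabcAbbc
Sorted (with $ < everything):
  sorted[0] = $cCcabcAbbc
  sorted[1] = Abbc$cCcabc
  sorted[2] = CcabcAbbc$c
  sorted[3] = abcAbbc$cCc
  sorted[4] = bbc$cCcabcA
  sorted[5] = bc$cCcabcAb
  sorted[6] = bcAbbc$cCca
  sorted[7] = c$cCcabcAbb
  sorted[8] = cAbbc$cCcab
  sorted[9] = cCcabcAbbc$
  sorted[10] = cabcAbbc$cC
sorted[10] = cabcAbbc$cC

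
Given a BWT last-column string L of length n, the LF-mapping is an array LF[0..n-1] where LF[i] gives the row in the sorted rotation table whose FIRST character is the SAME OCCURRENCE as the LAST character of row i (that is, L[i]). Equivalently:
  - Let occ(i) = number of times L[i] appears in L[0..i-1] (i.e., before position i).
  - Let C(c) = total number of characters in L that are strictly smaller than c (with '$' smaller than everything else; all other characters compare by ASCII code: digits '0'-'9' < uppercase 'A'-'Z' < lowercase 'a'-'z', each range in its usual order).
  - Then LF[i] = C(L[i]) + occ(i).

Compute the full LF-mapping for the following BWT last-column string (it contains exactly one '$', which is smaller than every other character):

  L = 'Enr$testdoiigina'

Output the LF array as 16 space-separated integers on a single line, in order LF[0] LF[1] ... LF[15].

Char counts: '$':1, 'E':1, 'a':1, 'd':1, 'e':1, 'g':1, 'i':3, 'n':2, 'o':1, 'r':1, 's':1, 't':2
C (first-col start): C('$')=0, C('E')=1, C('a')=2, C('d')=3, C('e')=4, C('g')=5, C('i')=6, C('n')=9, C('o')=11, C('r')=12, C('s')=13, C('t')=14
L[0]='E': occ=0, LF[0]=C('E')+0=1+0=1
L[1]='n': occ=0, LF[1]=C('n')+0=9+0=9
L[2]='r': occ=0, LF[2]=C('r')+0=12+0=12
L[3]='$': occ=0, LF[3]=C('$')+0=0+0=0
L[4]='t': occ=0, LF[4]=C('t')+0=14+0=14
L[5]='e': occ=0, LF[5]=C('e')+0=4+0=4
L[6]='s': occ=0, LF[6]=C('s')+0=13+0=13
L[7]='t': occ=1, LF[7]=C('t')+1=14+1=15
L[8]='d': occ=0, LF[8]=C('d')+0=3+0=3
L[9]='o': occ=0, LF[9]=C('o')+0=11+0=11
L[10]='i': occ=0, LF[10]=C('i')+0=6+0=6
L[11]='i': occ=1, LF[11]=C('i')+1=6+1=7
L[12]='g': occ=0, LF[12]=C('g')+0=5+0=5
L[13]='i': occ=2, LF[13]=C('i')+2=6+2=8
L[14]='n': occ=1, LF[14]=C('n')+1=9+1=10
L[15]='a': occ=0, LF[15]=C('a')+0=2+0=2

Answer: 1 9 12 0 14 4 13 15 3 11 6 7 5 8 10 2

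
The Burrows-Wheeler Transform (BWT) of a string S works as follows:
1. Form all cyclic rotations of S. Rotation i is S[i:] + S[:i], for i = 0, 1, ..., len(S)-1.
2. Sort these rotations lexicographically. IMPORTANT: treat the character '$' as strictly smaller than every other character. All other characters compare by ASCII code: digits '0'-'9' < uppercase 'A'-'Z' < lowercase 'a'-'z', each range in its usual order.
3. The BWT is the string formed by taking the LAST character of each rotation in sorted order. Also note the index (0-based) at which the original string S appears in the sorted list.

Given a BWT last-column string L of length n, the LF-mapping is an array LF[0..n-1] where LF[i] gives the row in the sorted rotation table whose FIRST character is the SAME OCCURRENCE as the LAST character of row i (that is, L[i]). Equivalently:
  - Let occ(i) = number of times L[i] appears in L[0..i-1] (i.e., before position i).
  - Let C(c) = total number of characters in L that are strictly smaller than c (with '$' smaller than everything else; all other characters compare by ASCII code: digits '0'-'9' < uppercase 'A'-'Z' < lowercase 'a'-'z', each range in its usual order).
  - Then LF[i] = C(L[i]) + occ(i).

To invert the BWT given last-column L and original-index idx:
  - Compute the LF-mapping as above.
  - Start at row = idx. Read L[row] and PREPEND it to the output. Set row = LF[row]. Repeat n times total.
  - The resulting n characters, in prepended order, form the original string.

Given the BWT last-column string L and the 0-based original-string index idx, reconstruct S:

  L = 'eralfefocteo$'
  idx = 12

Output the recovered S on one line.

Answer: toffeeoracle$

Derivation:
LF mapping: 3 11 1 8 6 4 7 9 2 12 5 10 0
Walk LF starting at row 12, prepending L[row]:
  step 1: row=12, L[12]='$', prepend. Next row=LF[12]=0
  step 2: row=0, L[0]='e', prepend. Next row=LF[0]=3
  step 3: row=3, L[3]='l', prepend. Next row=LF[3]=8
  step 4: row=8, L[8]='c', prepend. Next row=LF[8]=2
  step 5: row=2, L[2]='a', prepend. Next row=LF[2]=1
  step 6: row=1, L[1]='r', prepend. Next row=LF[1]=11
  step 7: row=11, L[11]='o', prepend. Next row=LF[11]=10
  step 8: row=10, L[10]='e', prepend. Next row=LF[10]=5
  step 9: row=5, L[5]='e', prepend. Next row=LF[5]=4
  step 10: row=4, L[4]='f', prepend. Next row=LF[4]=6
  step 11: row=6, L[6]='f', prepend. Next row=LF[6]=7
  step 12: row=7, L[7]='o', prepend. Next row=LF[7]=9
  step 13: row=9, L[9]='t', prepend. Next row=LF[9]=12
Reversed output: toffeeoracle$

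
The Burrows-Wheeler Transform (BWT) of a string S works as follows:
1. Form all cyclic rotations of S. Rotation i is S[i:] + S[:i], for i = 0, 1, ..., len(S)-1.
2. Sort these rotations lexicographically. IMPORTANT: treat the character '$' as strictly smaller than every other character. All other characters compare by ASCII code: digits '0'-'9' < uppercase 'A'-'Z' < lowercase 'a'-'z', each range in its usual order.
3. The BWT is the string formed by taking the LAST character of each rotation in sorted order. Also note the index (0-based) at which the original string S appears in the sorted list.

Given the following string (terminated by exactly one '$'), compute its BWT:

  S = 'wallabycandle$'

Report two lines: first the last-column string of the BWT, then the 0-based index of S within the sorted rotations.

Answer: elwcaynlldaa$b
12

Derivation:
All 14 rotations (rotation i = S[i:]+S[:i]):
  rot[0] = wallabycandle$
  rot[1] = allabycandle$w
  rot[2] = llabycandle$wa
  rot[3] = labycandle$wal
  rot[4] = abycandle$wall
  rot[5] = bycandle$walla
  rot[6] = ycandle$wallab
  rot[7] = candle$wallaby
  rot[8] = andle$wallabyc
  rot[9] = ndle$wallabyca
  rot[10] = dle$wallabycan
  rot[11] = le$wallabycand
  rot[12] = e$wallabycandl
  rot[13] = $wallabycandle
Sorted (with $ < everything):
  sorted[0] = $wallabycandle  (last char: 'e')
  sorted[1] = abycandle$wall  (last char: 'l')
  sorted[2] = allabycandle$w  (last char: 'w')
  sorted[3] = andle$wallabyc  (last char: 'c')
  sorted[4] = bycandle$walla  (last char: 'a')
  sorted[5] = candle$wallaby  (last char: 'y')
  sorted[6] = dle$wallabycan  (last char: 'n')
  sorted[7] = e$wallabycandl  (last char: 'l')
  sorted[8] = labycandle$wal  (last char: 'l')
  sorted[9] = le$wallabycand  (last char: 'd')
  sorted[10] = llabycandle$wa  (last char: 'a')
  sorted[11] = ndle$wallabyca  (last char: 'a')
  sorted[12] = wallabycandle$  (last char: '$')
  sorted[13] = ycandle$wallab  (last char: 'b')
Last column: elwcaynlldaa$b
Original string S is at sorted index 12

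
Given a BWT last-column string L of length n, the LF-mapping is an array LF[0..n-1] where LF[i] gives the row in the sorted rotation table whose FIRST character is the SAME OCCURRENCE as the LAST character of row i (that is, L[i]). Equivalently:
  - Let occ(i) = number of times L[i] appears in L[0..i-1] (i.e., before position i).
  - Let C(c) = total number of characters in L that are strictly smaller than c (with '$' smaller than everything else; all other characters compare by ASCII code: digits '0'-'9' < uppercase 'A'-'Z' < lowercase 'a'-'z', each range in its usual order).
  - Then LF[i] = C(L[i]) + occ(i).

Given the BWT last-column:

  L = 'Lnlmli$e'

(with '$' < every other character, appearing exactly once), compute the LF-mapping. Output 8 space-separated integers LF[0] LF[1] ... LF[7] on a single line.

Answer: 1 7 4 6 5 3 0 2

Derivation:
Char counts: '$':1, 'L':1, 'e':1, 'i':1, 'l':2, 'm':1, 'n':1
C (first-col start): C('$')=0, C('L')=1, C('e')=2, C('i')=3, C('l')=4, C('m')=6, C('n')=7
L[0]='L': occ=0, LF[0]=C('L')+0=1+0=1
L[1]='n': occ=0, LF[1]=C('n')+0=7+0=7
L[2]='l': occ=0, LF[2]=C('l')+0=4+0=4
L[3]='m': occ=0, LF[3]=C('m')+0=6+0=6
L[4]='l': occ=1, LF[4]=C('l')+1=4+1=5
L[5]='i': occ=0, LF[5]=C('i')+0=3+0=3
L[6]='$': occ=0, LF[6]=C('$')+0=0+0=0
L[7]='e': occ=0, LF[7]=C('e')+0=2+0=2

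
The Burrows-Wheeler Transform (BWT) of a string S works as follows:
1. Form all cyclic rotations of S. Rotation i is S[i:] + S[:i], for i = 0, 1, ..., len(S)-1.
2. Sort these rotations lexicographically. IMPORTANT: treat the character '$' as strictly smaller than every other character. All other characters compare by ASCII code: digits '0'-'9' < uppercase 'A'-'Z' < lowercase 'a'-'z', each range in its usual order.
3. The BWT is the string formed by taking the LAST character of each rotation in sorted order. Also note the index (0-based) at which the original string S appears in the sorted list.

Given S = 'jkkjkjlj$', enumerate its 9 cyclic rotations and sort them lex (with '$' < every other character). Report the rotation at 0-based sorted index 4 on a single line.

Answer: jlj$jkkjk

Derivation:
All 9 rotations (rotation i = S[i:]+S[:i]):
  rot[0] = jkkjkjlj$
  rot[1] = kkjkjlj$j
  rot[2] = kjkjlj$jk
  rot[3] = jkjlj$jkk
  rot[4] = kjlj$jkkj
  rot[5] = jlj$jkkjk
  rot[6] = lj$jkkjkj
  rot[7] = j$jkkjkjl
  rot[8] = $jkkjkjlj
Sorted (with $ < everything):
  sorted[0] = $jkkjkjlj
  sorted[1] = j$jkkjkjl
  sorted[2] = jkjlj$jkk
  sorted[3] = jkkjkjlj$
  sorted[4] = jlj$jkkjk
  sorted[5] = kjkjlj$jk
  sorted[6] = kjlj$jkkj
  sorted[7] = kkjkjlj$j
  sorted[8] = lj$jkkjkj
sorted[4] = jlj$jkkjk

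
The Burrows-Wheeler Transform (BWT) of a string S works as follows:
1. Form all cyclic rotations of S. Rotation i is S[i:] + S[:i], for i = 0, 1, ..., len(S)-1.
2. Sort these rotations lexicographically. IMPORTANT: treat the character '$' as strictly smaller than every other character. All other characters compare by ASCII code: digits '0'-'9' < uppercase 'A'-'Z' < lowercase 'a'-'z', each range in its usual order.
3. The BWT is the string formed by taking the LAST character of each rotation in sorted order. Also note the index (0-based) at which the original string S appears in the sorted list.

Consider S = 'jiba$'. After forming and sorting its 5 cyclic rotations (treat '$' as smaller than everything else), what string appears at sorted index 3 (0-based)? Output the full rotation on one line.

All 5 rotations (rotation i = S[i:]+S[:i]):
  rot[0] = jiba$
  rot[1] = iba$j
  rot[2] = ba$ji
  rot[3] = a$jib
  rot[4] = $jiba
Sorted (with $ < everything):
  sorted[0] = $jiba
  sorted[1] = a$jib
  sorted[2] = ba$ji
  sorted[3] = iba$j
  sorted[4] = jiba$
sorted[3] = iba$j

Answer: iba$j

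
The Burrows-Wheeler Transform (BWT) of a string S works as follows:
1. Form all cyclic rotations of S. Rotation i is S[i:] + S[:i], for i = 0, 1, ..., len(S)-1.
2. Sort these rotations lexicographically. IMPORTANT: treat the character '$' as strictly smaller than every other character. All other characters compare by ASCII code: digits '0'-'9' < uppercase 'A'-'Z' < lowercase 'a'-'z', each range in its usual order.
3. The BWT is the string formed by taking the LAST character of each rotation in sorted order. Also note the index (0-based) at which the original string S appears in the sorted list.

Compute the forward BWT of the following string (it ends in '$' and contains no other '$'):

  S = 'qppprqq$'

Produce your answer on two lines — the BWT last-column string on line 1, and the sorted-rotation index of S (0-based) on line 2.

All 8 rotations (rotation i = S[i:]+S[:i]):
  rot[0] = qppprqq$
  rot[1] = ppprqq$q
  rot[2] = pprqq$qp
  rot[3] = prqq$qpp
  rot[4] = rqq$qppp
  rot[5] = qq$qpppr
  rot[6] = q$qppprq
  rot[7] = $qppprqq
Sorted (with $ < everything):
  sorted[0] = $qppprqq  (last char: 'q')
  sorted[1] = ppprqq$q  (last char: 'q')
  sorted[2] = pprqq$qp  (last char: 'p')
  sorted[3] = prqq$qpp  (last char: 'p')
  sorted[4] = q$qppprq  (last char: 'q')
  sorted[5] = qppprqq$  (last char: '$')
  sorted[6] = qq$qpppr  (last char: 'r')
  sorted[7] = rqq$qppp  (last char: 'p')
Last column: qqppq$rp
Original string S is at sorted index 5

Answer: qqppq$rp
5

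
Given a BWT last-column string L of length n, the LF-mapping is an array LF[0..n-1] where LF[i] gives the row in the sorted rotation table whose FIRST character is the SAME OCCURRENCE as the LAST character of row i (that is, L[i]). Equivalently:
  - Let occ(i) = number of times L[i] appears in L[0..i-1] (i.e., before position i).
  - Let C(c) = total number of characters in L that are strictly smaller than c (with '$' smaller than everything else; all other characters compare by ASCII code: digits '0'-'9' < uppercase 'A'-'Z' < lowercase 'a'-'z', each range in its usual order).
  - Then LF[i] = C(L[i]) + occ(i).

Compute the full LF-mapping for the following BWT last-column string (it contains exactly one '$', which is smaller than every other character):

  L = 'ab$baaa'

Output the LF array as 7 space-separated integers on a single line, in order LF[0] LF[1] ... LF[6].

Char counts: '$':1, 'a':4, 'b':2
C (first-col start): C('$')=0, C('a')=1, C('b')=5
L[0]='a': occ=0, LF[0]=C('a')+0=1+0=1
L[1]='b': occ=0, LF[1]=C('b')+0=5+0=5
L[2]='$': occ=0, LF[2]=C('$')+0=0+0=0
L[3]='b': occ=1, LF[3]=C('b')+1=5+1=6
L[4]='a': occ=1, LF[4]=C('a')+1=1+1=2
L[5]='a': occ=2, LF[5]=C('a')+2=1+2=3
L[6]='a': occ=3, LF[6]=C('a')+3=1+3=4

Answer: 1 5 0 6 2 3 4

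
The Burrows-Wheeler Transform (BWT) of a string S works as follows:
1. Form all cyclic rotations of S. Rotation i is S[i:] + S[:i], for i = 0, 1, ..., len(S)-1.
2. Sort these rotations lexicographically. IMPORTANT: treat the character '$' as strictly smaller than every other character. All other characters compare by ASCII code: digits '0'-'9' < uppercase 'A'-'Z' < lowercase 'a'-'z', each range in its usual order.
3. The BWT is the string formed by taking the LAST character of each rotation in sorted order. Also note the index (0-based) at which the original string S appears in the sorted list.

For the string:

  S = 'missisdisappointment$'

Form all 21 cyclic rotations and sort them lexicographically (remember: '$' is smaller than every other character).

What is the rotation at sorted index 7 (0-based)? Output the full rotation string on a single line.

All 21 rotations (rotation i = S[i:]+S[:i]):
  rot[0] = missisdisappointment$
  rot[1] = issisdisappointment$m
  rot[2] = ssisdisappointment$mi
  rot[3] = sisdisappointment$mis
  rot[4] = isdisappointment$miss
  rot[5] = sdisappointment$missi
  rot[6] = disappointment$missis
  rot[7] = isappointment$missisd
  rot[8] = sappointment$missisdi
  rot[9] = appointment$missisdis
  rot[10] = ppointment$missisdisa
  rot[11] = pointment$missisdisap
  rot[12] = ointment$missisdisapp
  rot[13] = intment$missisdisappo
  rot[14] = ntment$missisdisappoi
  rot[15] = tment$missisdisappoin
  rot[16] = ment$missisdisappoint
  rot[17] = ent$missisdisappointm
  rot[18] = nt$missisdisappointme
  rot[19] = t$missisdisappointmen
  rot[20] = $missisdisappointment
Sorted (with $ < everything):
  sorted[0] = $missisdisappointment
  sorted[1] = appointment$missisdis
  sorted[2] = disappointment$missis
  sorted[3] = ent$missisdisappointm
  sorted[4] = intment$missisdisappo
  sorted[5] = isappointment$missisd
  sorted[6] = isdisappointment$miss
  sorted[7] = issisdisappointment$m
  sorted[8] = ment$missisdisappoint
  sorted[9] = missisdisappointment$
  sorted[10] = nt$missisdisappointme
  sorted[11] = ntment$missisdisappoi
  sorted[12] = ointment$missisdisapp
  sorted[13] = pointment$missisdisap
  sorted[14] = ppointment$missisdisa
  sorted[15] = sappointment$missisdi
  sorted[16] = sdisappointment$missi
  sorted[17] = sisdisappointment$mis
  sorted[18] = ssisdisappointment$mi
  sorted[19] = t$missisdisappointmen
  sorted[20] = tment$missisdisappoin
sorted[7] = issisdisappointment$m

Answer: issisdisappointment$m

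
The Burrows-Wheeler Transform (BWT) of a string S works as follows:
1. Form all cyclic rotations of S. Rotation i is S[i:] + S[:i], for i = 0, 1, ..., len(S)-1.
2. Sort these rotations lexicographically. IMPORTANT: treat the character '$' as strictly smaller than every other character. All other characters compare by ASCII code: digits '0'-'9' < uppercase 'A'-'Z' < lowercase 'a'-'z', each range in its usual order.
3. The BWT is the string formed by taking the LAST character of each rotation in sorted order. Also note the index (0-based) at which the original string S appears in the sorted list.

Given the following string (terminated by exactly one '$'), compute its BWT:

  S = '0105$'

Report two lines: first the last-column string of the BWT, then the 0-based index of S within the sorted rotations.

All 5 rotations (rotation i = S[i:]+S[:i]):
  rot[0] = 0105$
  rot[1] = 105$0
  rot[2] = 05$01
  rot[3] = 5$010
  rot[4] = $0105
Sorted (with $ < everything):
  sorted[0] = $0105  (last char: '5')
  sorted[1] = 0105$  (last char: '$')
  sorted[2] = 05$01  (last char: '1')
  sorted[3] = 105$0  (last char: '0')
  sorted[4] = 5$010  (last char: '0')
Last column: 5$100
Original string S is at sorted index 1

Answer: 5$100
1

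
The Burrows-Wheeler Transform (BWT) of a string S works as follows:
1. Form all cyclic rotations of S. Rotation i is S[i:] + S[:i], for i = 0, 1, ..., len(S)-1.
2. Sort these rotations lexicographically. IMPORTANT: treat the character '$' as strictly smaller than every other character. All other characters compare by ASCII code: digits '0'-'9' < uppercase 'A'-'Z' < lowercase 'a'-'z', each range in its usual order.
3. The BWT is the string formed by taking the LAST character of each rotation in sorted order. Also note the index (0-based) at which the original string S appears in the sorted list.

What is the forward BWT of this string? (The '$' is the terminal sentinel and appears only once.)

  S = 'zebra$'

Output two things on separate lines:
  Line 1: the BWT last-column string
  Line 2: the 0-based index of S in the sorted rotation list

Answer: arezb$
5

Derivation:
All 6 rotations (rotation i = S[i:]+S[:i]):
  rot[0] = zebra$
  rot[1] = ebra$z
  rot[2] = bra$ze
  rot[3] = ra$zeb
  rot[4] = a$zebr
  rot[5] = $zebra
Sorted (with $ < everything):
  sorted[0] = $zebra  (last char: 'a')
  sorted[1] = a$zebr  (last char: 'r')
  sorted[2] = bra$ze  (last char: 'e')
  sorted[3] = ebra$z  (last char: 'z')
  sorted[4] = ra$zeb  (last char: 'b')
  sorted[5] = zebra$  (last char: '$')
Last column: arezb$
Original string S is at sorted index 5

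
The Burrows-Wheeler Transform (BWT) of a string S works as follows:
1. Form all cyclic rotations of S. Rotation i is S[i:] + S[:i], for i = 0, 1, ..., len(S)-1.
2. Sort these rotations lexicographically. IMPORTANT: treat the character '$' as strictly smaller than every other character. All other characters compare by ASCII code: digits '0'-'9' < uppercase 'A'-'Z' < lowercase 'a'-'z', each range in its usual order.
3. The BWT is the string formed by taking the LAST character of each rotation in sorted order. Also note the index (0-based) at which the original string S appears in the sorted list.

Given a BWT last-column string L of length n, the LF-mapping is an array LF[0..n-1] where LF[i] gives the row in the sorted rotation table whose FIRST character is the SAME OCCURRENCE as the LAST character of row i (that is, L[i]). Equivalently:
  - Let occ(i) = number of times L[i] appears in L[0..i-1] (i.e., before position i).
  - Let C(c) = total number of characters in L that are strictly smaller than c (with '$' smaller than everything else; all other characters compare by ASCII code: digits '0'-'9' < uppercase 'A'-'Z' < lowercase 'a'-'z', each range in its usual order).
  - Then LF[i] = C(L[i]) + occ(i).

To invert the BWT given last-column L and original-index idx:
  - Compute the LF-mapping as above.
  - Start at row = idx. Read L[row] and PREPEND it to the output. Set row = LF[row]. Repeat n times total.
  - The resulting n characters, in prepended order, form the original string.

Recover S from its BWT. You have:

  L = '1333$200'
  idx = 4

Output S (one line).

LF mapping: 3 5 6 7 0 4 1 2
Walk LF starting at row 4, prepending L[row]:
  step 1: row=4, L[4]='$', prepend. Next row=LF[4]=0
  step 2: row=0, L[0]='1', prepend. Next row=LF[0]=3
  step 3: row=3, L[3]='3', prepend. Next row=LF[3]=7
  step 4: row=7, L[7]='0', prepend. Next row=LF[7]=2
  step 5: row=2, L[2]='3', prepend. Next row=LF[2]=6
  step 6: row=6, L[6]='0', prepend. Next row=LF[6]=1
  step 7: row=1, L[1]='3', prepend. Next row=LF[1]=5
  step 8: row=5, L[5]='2', prepend. Next row=LF[5]=4
Reversed output: 2303031$

Answer: 2303031$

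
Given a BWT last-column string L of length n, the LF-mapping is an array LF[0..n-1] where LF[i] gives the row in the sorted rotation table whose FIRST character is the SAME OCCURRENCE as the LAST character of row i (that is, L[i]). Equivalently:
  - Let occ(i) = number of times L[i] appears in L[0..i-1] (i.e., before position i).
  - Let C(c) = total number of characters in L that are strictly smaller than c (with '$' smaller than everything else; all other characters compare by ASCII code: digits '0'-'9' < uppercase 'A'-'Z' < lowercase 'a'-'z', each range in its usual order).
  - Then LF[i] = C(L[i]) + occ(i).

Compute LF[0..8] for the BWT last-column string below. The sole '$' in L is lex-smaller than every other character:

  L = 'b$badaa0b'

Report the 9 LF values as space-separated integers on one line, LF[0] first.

Answer: 5 0 6 2 8 3 4 1 7

Derivation:
Char counts: '$':1, '0':1, 'a':3, 'b':3, 'd':1
C (first-col start): C('$')=0, C('0')=1, C('a')=2, C('b')=5, C('d')=8
L[0]='b': occ=0, LF[0]=C('b')+0=5+0=5
L[1]='$': occ=0, LF[1]=C('$')+0=0+0=0
L[2]='b': occ=1, LF[2]=C('b')+1=5+1=6
L[3]='a': occ=0, LF[3]=C('a')+0=2+0=2
L[4]='d': occ=0, LF[4]=C('d')+0=8+0=8
L[5]='a': occ=1, LF[5]=C('a')+1=2+1=3
L[6]='a': occ=2, LF[6]=C('a')+2=2+2=4
L[7]='0': occ=0, LF[7]=C('0')+0=1+0=1
L[8]='b': occ=2, LF[8]=C('b')+2=5+2=7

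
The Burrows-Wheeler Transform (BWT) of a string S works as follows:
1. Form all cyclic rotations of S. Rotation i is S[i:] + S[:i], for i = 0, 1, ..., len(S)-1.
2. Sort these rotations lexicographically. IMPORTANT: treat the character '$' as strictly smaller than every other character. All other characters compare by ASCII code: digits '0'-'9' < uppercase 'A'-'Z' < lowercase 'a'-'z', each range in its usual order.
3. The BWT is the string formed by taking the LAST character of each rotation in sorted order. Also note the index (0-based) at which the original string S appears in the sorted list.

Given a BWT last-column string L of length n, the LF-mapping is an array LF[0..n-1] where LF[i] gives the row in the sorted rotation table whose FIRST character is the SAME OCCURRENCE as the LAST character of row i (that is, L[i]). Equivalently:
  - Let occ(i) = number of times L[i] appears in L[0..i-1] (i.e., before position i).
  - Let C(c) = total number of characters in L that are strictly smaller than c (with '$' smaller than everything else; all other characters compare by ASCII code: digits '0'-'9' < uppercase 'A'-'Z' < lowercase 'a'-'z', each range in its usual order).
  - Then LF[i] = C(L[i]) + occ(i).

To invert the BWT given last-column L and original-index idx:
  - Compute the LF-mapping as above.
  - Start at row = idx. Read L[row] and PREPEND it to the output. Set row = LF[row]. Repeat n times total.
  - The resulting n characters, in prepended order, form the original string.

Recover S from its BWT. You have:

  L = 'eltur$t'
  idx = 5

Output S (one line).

LF mapping: 1 2 4 6 3 0 5
Walk LF starting at row 5, prepending L[row]:
  step 1: row=5, L[5]='$', prepend. Next row=LF[5]=0
  step 2: row=0, L[0]='e', prepend. Next row=LF[0]=1
  step 3: row=1, L[1]='l', prepend. Next row=LF[1]=2
  step 4: row=2, L[2]='t', prepend. Next row=LF[2]=4
  step 5: row=4, L[4]='r', prepend. Next row=LF[4]=3
  step 6: row=3, L[3]='u', prepend. Next row=LF[3]=6
  step 7: row=6, L[6]='t', prepend. Next row=LF[6]=5
Reversed output: turtle$

Answer: turtle$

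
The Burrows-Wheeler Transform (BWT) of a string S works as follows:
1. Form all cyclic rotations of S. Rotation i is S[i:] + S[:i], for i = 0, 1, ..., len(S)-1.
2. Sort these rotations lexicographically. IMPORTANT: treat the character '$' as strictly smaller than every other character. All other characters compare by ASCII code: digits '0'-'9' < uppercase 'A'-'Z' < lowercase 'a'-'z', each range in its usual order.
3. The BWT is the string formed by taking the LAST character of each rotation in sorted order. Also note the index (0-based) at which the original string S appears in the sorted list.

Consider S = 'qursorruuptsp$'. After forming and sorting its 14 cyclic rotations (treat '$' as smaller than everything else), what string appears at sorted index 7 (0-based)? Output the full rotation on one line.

Answer: ruuptsp$qursor

Derivation:
All 14 rotations (rotation i = S[i:]+S[:i]):
  rot[0] = qursorruuptsp$
  rot[1] = ursorruuptsp$q
  rot[2] = rsorruuptsp$qu
  rot[3] = sorruuptsp$qur
  rot[4] = orruuptsp$qurs
  rot[5] = rruuptsp$qurso
  rot[6] = ruuptsp$qursor
  rot[7] = uuptsp$qursorr
  rot[8] = uptsp$qursorru
  rot[9] = ptsp$qursorruu
  rot[10] = tsp$qursorruup
  rot[11] = sp$qursorruupt
  rot[12] = p$qursorruupts
  rot[13] = $qursorruuptsp
Sorted (with $ < everything):
  sorted[0] = $qursorruuptsp
  sorted[1] = orruuptsp$qurs
  sorted[2] = p$qursorruupts
  sorted[3] = ptsp$qursorruu
  sorted[4] = qursorruuptsp$
  sorted[5] = rruuptsp$qurso
  sorted[6] = rsorruuptsp$qu
  sorted[7] = ruuptsp$qursor
  sorted[8] = sorruuptsp$qur
  sorted[9] = sp$qursorruupt
  sorted[10] = tsp$qursorruup
  sorted[11] = uptsp$qursorru
  sorted[12] = ursorruuptsp$q
  sorted[13] = uuptsp$qursorr
sorted[7] = ruuptsp$qursor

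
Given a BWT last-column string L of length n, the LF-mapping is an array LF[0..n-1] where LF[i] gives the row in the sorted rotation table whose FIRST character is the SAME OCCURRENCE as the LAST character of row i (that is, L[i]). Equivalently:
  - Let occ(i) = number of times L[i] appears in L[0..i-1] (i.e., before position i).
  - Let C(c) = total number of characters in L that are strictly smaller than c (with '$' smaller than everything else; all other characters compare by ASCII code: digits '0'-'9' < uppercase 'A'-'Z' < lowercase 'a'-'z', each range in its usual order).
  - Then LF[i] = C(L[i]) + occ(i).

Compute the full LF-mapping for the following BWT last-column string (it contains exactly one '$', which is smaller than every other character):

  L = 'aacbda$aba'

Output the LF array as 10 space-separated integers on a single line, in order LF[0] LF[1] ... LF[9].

Answer: 1 2 8 6 9 3 0 4 7 5

Derivation:
Char counts: '$':1, 'a':5, 'b':2, 'c':1, 'd':1
C (first-col start): C('$')=0, C('a')=1, C('b')=6, C('c')=8, C('d')=9
L[0]='a': occ=0, LF[0]=C('a')+0=1+0=1
L[1]='a': occ=1, LF[1]=C('a')+1=1+1=2
L[2]='c': occ=0, LF[2]=C('c')+0=8+0=8
L[3]='b': occ=0, LF[3]=C('b')+0=6+0=6
L[4]='d': occ=0, LF[4]=C('d')+0=9+0=9
L[5]='a': occ=2, LF[5]=C('a')+2=1+2=3
L[6]='$': occ=0, LF[6]=C('$')+0=0+0=0
L[7]='a': occ=3, LF[7]=C('a')+3=1+3=4
L[8]='b': occ=1, LF[8]=C('b')+1=6+1=7
L[9]='a': occ=4, LF[9]=C('a')+4=1+4=5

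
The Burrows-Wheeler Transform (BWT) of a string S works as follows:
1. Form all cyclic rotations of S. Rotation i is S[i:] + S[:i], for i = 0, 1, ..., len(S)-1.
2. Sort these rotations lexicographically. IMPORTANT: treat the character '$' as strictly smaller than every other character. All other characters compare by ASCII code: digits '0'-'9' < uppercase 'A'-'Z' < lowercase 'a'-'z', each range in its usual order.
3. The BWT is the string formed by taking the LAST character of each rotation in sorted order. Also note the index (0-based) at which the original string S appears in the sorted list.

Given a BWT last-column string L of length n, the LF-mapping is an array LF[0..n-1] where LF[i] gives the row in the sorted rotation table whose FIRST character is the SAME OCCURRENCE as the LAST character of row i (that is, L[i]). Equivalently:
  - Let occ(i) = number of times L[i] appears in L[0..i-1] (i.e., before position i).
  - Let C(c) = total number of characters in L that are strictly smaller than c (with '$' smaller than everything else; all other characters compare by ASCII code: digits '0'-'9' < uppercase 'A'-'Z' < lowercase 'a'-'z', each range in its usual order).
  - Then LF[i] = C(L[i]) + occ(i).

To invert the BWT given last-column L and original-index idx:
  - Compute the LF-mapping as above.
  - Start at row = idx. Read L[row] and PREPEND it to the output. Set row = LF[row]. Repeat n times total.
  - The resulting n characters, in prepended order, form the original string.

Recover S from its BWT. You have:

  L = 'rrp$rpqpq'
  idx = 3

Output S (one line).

Answer: prppqrqr$

Derivation:
LF mapping: 6 7 1 0 8 2 4 3 5
Walk LF starting at row 3, prepending L[row]:
  step 1: row=3, L[3]='$', prepend. Next row=LF[3]=0
  step 2: row=0, L[0]='r', prepend. Next row=LF[0]=6
  step 3: row=6, L[6]='q', prepend. Next row=LF[6]=4
  step 4: row=4, L[4]='r', prepend. Next row=LF[4]=8
  step 5: row=8, L[8]='q', prepend. Next row=LF[8]=5
  step 6: row=5, L[5]='p', prepend. Next row=LF[5]=2
  step 7: row=2, L[2]='p', prepend. Next row=LF[2]=1
  step 8: row=1, L[1]='r', prepend. Next row=LF[1]=7
  step 9: row=7, L[7]='p', prepend. Next row=LF[7]=3
Reversed output: prppqrqr$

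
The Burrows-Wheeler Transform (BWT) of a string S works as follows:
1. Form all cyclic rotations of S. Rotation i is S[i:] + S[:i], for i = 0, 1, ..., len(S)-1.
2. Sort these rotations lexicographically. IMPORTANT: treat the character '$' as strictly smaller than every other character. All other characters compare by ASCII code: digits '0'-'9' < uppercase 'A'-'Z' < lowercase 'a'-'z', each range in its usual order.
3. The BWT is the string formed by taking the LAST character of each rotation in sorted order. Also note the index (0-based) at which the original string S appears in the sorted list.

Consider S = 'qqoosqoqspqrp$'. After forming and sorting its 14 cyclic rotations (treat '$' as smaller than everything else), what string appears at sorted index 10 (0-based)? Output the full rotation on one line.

Answer: qspqrp$qqoosqo

Derivation:
All 14 rotations (rotation i = S[i:]+S[:i]):
  rot[0] = qqoosqoqspqrp$
  rot[1] = qoosqoqspqrp$q
  rot[2] = oosqoqspqrp$qq
  rot[3] = osqoqspqrp$qqo
  rot[4] = sqoqspqrp$qqoo
  rot[5] = qoqspqrp$qqoos
  rot[6] = oqspqrp$qqoosq
  rot[7] = qspqrp$qqoosqo
  rot[8] = spqrp$qqoosqoq
  rot[9] = pqrp$qqoosqoqs
  rot[10] = qrp$qqoosqoqsp
  rot[11] = rp$qqoosqoqspq
  rot[12] = p$qqoosqoqspqr
  rot[13] = $qqoosqoqspqrp
Sorted (with $ < everything):
  sorted[0] = $qqoosqoqspqrp
  sorted[1] = oosqoqspqrp$qq
  sorted[2] = oqspqrp$qqoosq
  sorted[3] = osqoqspqrp$qqo
  sorted[4] = p$qqoosqoqspqr
  sorted[5] = pqrp$qqoosqoqs
  sorted[6] = qoosqoqspqrp$q
  sorted[7] = qoqspqrp$qqoos
  sorted[8] = qqoosqoqspqrp$
  sorted[9] = qrp$qqoosqoqsp
  sorted[10] = qspqrp$qqoosqo
  sorted[11] = rp$qqoosqoqspq
  sorted[12] = spqrp$qqoosqoq
  sorted[13] = sqoqspqrp$qqoo
sorted[10] = qspqrp$qqoosqo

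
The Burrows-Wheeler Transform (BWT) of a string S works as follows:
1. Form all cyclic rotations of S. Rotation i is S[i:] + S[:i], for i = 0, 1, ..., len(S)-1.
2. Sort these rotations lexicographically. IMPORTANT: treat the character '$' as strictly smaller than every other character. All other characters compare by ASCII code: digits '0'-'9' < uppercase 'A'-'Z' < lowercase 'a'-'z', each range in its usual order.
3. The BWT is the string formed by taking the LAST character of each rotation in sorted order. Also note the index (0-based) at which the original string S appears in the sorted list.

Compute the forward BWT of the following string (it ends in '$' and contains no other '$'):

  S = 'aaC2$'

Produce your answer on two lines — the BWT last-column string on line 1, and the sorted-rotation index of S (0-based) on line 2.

All 5 rotations (rotation i = S[i:]+S[:i]):
  rot[0] = aaC2$
  rot[1] = aC2$a
  rot[2] = C2$aa
  rot[3] = 2$aaC
  rot[4] = $aaC2
Sorted (with $ < everything):
  sorted[0] = $aaC2  (last char: '2')
  sorted[1] = 2$aaC  (last char: 'C')
  sorted[2] = C2$aa  (last char: 'a')
  sorted[3] = aC2$a  (last char: 'a')
  sorted[4] = aaC2$  (last char: '$')
Last column: 2Caa$
Original string S is at sorted index 4

Answer: 2Caa$
4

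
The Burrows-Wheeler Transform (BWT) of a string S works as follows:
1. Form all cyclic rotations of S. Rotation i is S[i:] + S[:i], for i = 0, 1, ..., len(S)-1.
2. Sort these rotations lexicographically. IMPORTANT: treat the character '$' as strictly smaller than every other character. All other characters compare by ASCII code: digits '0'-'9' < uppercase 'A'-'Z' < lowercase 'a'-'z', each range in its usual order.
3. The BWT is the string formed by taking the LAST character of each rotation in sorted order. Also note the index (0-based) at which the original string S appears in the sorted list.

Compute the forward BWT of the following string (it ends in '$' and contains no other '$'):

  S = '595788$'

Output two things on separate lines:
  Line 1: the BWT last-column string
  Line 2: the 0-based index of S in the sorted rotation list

All 7 rotations (rotation i = S[i:]+S[:i]):
  rot[0] = 595788$
  rot[1] = 95788$5
  rot[2] = 5788$59
  rot[3] = 788$595
  rot[4] = 88$5957
  rot[5] = 8$59578
  rot[6] = $595788
Sorted (with $ < everything):
  sorted[0] = $595788  (last char: '8')
  sorted[1] = 5788$59  (last char: '9')
  sorted[2] = 595788$  (last char: '$')
  sorted[3] = 788$595  (last char: '5')
  sorted[4] = 8$59578  (last char: '8')
  sorted[5] = 88$5957  (last char: '7')
  sorted[6] = 95788$5  (last char: '5')
Last column: 89$5875
Original string S is at sorted index 2

Answer: 89$5875
2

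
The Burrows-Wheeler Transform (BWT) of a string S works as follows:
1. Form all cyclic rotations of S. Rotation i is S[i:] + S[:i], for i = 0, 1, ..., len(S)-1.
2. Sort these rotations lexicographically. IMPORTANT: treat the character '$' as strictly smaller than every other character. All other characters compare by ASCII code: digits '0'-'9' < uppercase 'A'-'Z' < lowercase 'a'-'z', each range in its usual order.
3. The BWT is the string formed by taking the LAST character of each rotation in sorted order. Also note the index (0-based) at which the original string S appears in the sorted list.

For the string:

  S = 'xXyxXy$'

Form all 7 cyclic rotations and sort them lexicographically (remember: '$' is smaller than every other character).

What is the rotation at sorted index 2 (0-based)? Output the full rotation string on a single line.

All 7 rotations (rotation i = S[i:]+S[:i]):
  rot[0] = xXyxXy$
  rot[1] = XyxXy$x
  rot[2] = yxXy$xX
  rot[3] = xXy$xXy
  rot[4] = Xy$xXyx
  rot[5] = y$xXyxX
  rot[6] = $xXyxXy
Sorted (with $ < everything):
  sorted[0] = $xXyxXy
  sorted[1] = Xy$xXyx
  sorted[2] = XyxXy$x
  sorted[3] = xXy$xXy
  sorted[4] = xXyxXy$
  sorted[5] = y$xXyxX
  sorted[6] = yxXy$xX
sorted[2] = XyxXy$x

Answer: XyxXy$x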